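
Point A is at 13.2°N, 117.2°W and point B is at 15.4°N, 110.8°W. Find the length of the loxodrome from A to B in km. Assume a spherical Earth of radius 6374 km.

Δψ = ln[tan(π/4+φ₂/2)/tan(π/4+φ₁/2)] = +0.0396;  Δφ = +0.0384 rad,  Δλ = +0.1117 rad
q = Δφ/Δψ = 0.9689
d = R·√(Δφ² + q²Δλ²) = 6374·0.11484 = 732 km

732 km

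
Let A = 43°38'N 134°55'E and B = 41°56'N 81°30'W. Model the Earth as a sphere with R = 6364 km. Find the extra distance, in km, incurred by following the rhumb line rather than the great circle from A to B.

1886 km

Great circle: cos σ = sin φ₁ sin φ₂ + cos φ₁ cos φ₂ cos Δλ,  σ = 1.5429 rad → d_gc = 9819.3 km
Rhumb line: Δψ = -0.0404, q = Δφ/Δψ = 0.7339, d_rh = R√(Δφ²+q²Δλ²) = 11705.2 km
Excess = 11705.2 − 9819.3 = 1885.9 ≈ 1886 km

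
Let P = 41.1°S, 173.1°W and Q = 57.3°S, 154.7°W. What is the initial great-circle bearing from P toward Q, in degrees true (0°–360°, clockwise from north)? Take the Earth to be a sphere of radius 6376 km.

N = sin Δλ·cos φ₂ = +0.1705;  D = cos φ₁ sin φ₂ − sin φ₁ cos φ₂ cos Δλ = -0.2971
initial course = atan2(N, D) = 150.15°

150.1°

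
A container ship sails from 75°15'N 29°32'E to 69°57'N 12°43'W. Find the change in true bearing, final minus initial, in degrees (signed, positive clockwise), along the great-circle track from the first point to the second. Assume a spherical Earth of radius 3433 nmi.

-40.5°

At departure: θ₁ = atan2(sin Δλ cos φ₂, cos φ₁ sin φ₂ − sin φ₁ cos φ₂ cos Δλ) = 268.45°
At arrival: θ₂ = atan2(sin Δλ cos φ₁, −cos φ₂ sin φ₁ + sin φ₂ cos φ₁ cos Δλ) = 227.93°
Δθ = θ₂ − θ₁ = -40.5°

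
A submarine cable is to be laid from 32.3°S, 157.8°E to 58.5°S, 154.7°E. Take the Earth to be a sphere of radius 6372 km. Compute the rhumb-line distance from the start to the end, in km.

Rhumb course C = atan2(Δλ, Δψ) with Δψ = ln[tan(π/4+φ₂/2)/tan(π/4+φ₁/2)] = -0.6695, Δλ = -0.0541 → C = 184.62°
d = R·|Δφ| / |cos C| = 6372·0.45728 / 0.99675 = 2923 km

2923 km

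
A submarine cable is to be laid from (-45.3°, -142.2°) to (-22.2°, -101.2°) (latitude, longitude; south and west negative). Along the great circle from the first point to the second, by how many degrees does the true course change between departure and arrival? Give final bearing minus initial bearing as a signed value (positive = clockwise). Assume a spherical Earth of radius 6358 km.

-23.9°

Initial bearing θ₁ = atan2(sin Δλ cos φ₂, cos φ₁ sin φ₂ − sin φ₁ cos φ₂ cos Δλ) = 69.19°
Final bearing θ₂ = (initial bearing from the destination back to the start) + 180° = 45.25°
Δθ = θ₂ − θ₁ = -23.9°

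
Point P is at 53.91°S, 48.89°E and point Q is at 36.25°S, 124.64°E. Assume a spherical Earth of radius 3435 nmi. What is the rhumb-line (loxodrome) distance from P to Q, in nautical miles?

3340 nmi

Rhumb course C = atan2(Δλ, Δψ) with Δψ = ln[tan(π/4+φ₂/2)/tan(π/4+φ₁/2)] = +0.4418, Δλ = +1.3221 → C = 71.52°
d = R·|Δφ| / |cos C| = 3435·0.30823 / 0.31696 = 3340 nmi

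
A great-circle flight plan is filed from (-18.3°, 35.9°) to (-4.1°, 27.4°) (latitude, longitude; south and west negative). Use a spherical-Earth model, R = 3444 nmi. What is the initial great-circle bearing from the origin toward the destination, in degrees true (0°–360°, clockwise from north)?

328.6°

θ = atan2( sin Δλ·cos φ₂ ,  cos φ₁ sin φ₂ − sin φ₁ cos φ₂ cos Δλ )
  = atan2(-0.1474, +0.2419) = 328.64°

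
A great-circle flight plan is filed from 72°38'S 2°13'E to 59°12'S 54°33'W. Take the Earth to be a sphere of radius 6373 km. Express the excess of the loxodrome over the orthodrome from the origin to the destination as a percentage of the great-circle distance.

Great circle: σ = 0.4428 rad → d_gc = Rσ = 2821.8 km
Rhumb: Δφ = +0.2345, Δλ = -0.9908, Δψ = +0.5898, q = Δφ/Δψ = 0.3975 → d_rh = R√(Δφ²+q²Δλ²) = 2921.2 km
Excess = (2921.2 − 2821.8) / 2821.8 = 99.4 / 2821.8 = 3.52% ≈ 3.5%

3.5%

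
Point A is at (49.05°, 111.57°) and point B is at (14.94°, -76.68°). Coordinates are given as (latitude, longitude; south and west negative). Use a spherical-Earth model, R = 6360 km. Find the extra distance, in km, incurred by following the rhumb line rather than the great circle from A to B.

Great circle: cos σ = sin φ₁ sin φ₂ + cos φ₁ cos φ₂ cos Δλ,  σ = 2.0175 rad → d_gc = 12831.16 km
Rhumb line: Δψ = -0.7214, q = Δφ/Δψ = 0.8253, d_rh = R√(Δφ²+q²Δλ²) = 16182.70 km
Excess = 16182.70 − 12831.16 = 3351.54 ≈ 3352 km

3352 km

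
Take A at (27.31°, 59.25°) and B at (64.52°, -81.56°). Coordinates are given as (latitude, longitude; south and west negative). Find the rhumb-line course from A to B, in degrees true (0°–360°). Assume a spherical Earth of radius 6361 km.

292.0°

Δψ = ln[tan(π/4+φ₂/2)/tan(π/4+φ₁/2)] = +0.9910
Δλ = -2.4576 rad (taken the short way round)
course = atan2(Δλ, Δψ) = 291.96°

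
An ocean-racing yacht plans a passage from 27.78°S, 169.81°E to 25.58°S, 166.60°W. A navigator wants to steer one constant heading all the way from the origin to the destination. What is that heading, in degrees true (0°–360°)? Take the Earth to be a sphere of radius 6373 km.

Meridional parts: M(φ₁)=-0.5050, M(φ₂)=-0.4621 → ΔM = +0.0430;  Δλ = +0.4117 rad
tan C = Δλ / ΔM = +9.5802 → C = 84.04°

84.0°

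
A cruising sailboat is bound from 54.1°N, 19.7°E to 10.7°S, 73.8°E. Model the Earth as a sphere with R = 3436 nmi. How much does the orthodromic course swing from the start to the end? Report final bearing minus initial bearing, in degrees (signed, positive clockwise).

+25.2°

Initial bearing θ₁ = atan2(sin Δλ cos φ₂, cos φ₁ sin φ₂ − sin φ₁ cos φ₂ cos Δλ) = 125.87°
Final bearing θ₂ = (initial bearing from the destination back to the start) + 180° = 151.08°
Δθ = θ₂ − θ₁ = +25.2°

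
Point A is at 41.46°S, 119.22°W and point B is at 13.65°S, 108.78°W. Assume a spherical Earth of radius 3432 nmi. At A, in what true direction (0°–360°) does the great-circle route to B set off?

21.1°

θ = atan2( sin Δλ·cos φ₂ ,  cos φ₁ sin φ₂ − sin φ₁ cos φ₂ cos Δλ )
  = atan2(+0.1761, +0.4559) = 21.12°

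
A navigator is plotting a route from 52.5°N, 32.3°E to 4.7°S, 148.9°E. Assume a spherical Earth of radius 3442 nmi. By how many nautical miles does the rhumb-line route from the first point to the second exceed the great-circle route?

Great circle: cos σ = sin φ₁ sin φ₂ + cos φ₁ cos φ₂ cos Δλ,  σ = 1.9142 rad → d_gc = 6588.6 nmi
Rhumb line: Δψ = -1.1625, q = Δφ/Δψ = 0.8587, d_rh = R√(Δφ²+q²Δλ²) = 6927.5 nmi
Excess = 6927.5 − 6588.6 = 338.9 ≈ 339 nmi

339 nmi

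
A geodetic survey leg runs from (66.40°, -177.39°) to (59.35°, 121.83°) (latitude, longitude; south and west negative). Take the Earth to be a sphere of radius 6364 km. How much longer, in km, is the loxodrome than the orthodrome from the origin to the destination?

Great circle: cos σ = sin φ₁ sin φ₂ + cos φ₁ cos φ₂ cos Δλ,  σ = 0.4779 rad → d_gc = 3041.2 km
Rhumb line: Δψ = -0.2714, q = Δφ/Δψ = 0.4534, d_rh = R√(Δφ²+q²Δλ²) = 3159.8 km
Excess = 3159.8 − 3041.2 = 118.6 ≈ 119 km

119 km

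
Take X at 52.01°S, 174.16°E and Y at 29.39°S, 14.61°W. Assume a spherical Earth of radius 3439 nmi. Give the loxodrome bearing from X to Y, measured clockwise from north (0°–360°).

80.0°

Δψ = ln[tan(π/4+φ₂/2)/tan(π/4+φ₁/2)] = +0.5294
Δλ = +2.9885 rad (taken the short way round)
course = atan2(Δλ, Δψ) = 79.95°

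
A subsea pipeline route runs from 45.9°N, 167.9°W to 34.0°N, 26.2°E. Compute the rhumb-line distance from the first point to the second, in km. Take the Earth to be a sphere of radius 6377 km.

Rhumb course C = atan2(Δλ, Δψ) with Δψ = ln[tan(π/4+φ₂/2)/tan(π/4+φ₁/2)] = -0.2721, Δλ = -2.8955 → C = 264.63°
d = R·|Δφ| / |cos C| = 6377·0.20769 / 0.09356 = 14156 km

14156 km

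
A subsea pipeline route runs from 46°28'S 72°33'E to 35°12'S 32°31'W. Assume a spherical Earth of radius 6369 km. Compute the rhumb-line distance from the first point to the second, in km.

Rhumb course C = atan2(Δλ, Δψ) with Δψ = ln[tan(π/4+φ₂/2)/tan(π/4+φ₁/2)] = +0.2609, Δλ = -1.8338 → C = 278.10°
d = R·|Δφ| / |cos C| = 6369·0.19664 / 0.14088 = 8890 km

8890 km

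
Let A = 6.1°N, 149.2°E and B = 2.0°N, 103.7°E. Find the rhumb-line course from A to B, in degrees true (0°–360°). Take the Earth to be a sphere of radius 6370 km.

264.8°

Meridional parts: M(φ₁)=+0.1067, M(φ₂)=+0.0349 → ΔM = -0.0718;  Δλ = -0.7941 rad
tan C = Δλ / ΔM = +11.0675 → C = 264.84°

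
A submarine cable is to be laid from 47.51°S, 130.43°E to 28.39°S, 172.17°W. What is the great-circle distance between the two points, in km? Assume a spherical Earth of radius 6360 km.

Haversine: a = sin²(Δφ/2)+cos φ₁ cos φ₂ sin²(Δλ/2) = 0.16462;  σ = 2·atan2(√a,√(1−a))
σ = 47.874° → d = Rσ = 6360·0.83556 = 5314 km

5314 km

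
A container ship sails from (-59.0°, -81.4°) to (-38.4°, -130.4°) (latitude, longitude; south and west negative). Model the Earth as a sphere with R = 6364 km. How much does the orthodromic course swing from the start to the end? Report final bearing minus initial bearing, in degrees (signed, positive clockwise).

Initial bearing θ₁ = atan2(sin Δλ cos φ₂, cos φ₁ sin φ₂ − sin φ₁ cos φ₂ cos Δλ) = 281.54°
Final bearing θ₂ = (initial bearing from the destination back to the start) + 180° = 319.92°
Δθ = θ₂ − θ₁ = +38.4°

+38.4°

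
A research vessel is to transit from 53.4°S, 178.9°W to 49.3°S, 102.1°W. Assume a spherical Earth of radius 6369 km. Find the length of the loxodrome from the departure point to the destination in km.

Rhumb course C = atan2(Δλ, Δψ) with Δψ = ln[tan(π/4+φ₂/2)/tan(π/4+φ₁/2)] = +0.1147, Δλ = +1.3404 → C = 85.11°
d = R·|Δφ| / |cos C| = 6369·0.07156 / 0.08524 = 5347 km

5347 km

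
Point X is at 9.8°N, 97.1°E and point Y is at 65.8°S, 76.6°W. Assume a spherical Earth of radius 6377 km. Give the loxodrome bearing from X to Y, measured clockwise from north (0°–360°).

240.5°

Δψ = ln[tan(π/4+φ₂/2)/tan(π/4+φ₁/2)] = -1.7119
Δλ = -3.0316 rad (taken the short way round)
course = atan2(Δλ, Δψ) = 240.55°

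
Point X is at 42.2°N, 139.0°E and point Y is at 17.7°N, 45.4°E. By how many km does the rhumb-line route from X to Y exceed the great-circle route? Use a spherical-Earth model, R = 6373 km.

326 km

Great circle: cos σ = sin φ₁ sin φ₂ + cos φ₁ cos φ₂ cos Δλ,  σ = 1.4102 rad → d_gc = 8987.2 km
Rhumb line: Δψ = -0.4999, q = Δφ/Δψ = 0.8554, d_rh = R√(Δφ²+q²Δλ²) = 9312.9 km
Excess = 9312.9 − 8987.2 = 325.7 ≈ 326 km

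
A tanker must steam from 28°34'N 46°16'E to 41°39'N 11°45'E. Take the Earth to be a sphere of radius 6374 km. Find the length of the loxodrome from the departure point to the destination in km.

Rhumb course C = atan2(Δλ, Δψ) with Δψ = ln[tan(π/4+φ₂/2)/tan(π/4+φ₁/2)] = +0.2803, Δλ = -0.6024 → C = 294.96°
d = R·|Δφ| / |cos C| = 6374·0.22835 / 0.42191 = 3450 km

3450 km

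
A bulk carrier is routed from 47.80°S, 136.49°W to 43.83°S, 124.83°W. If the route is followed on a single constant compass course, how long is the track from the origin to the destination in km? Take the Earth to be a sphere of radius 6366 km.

Δψ = ln[tan(π/4+φ₂/2)/tan(π/4+φ₁/2)] = +0.0995;  Δφ = +0.0693 rad,  Δλ = +0.2035 rad
q = Δφ/Δψ = 0.6965
d = R·√(Δφ² + q²Δλ²) = 6366·0.15778 = 1004 km

1004 km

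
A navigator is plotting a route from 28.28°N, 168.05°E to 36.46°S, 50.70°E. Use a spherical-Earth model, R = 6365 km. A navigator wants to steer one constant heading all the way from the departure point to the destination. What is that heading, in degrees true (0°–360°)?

239.7°

Δψ = ln[tan(π/4+φ₂/2)/tan(π/4+φ₁/2)] = -1.1992
Δλ = -2.0481 rad (taken the short way round)
course = atan2(Δλ, Δψ) = 239.65°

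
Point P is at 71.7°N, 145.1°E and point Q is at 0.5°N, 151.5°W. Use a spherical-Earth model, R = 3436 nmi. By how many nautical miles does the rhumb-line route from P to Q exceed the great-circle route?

Great circle: cos σ = sin φ₁ sin φ₂ + cos φ₁ cos φ₂ cos Δλ,  σ = 1.4214 rad → d_gc = 4883.8 nmi
Rhumb line: Δψ = -1.8172, q = Δφ/Δψ = 0.6838, d_rh = R√(Δφ²+q²Δλ²) = 4999.2 nmi
Excess = 4999.2 − 4883.8 = 115.4 ≈ 115 nmi

115 nmi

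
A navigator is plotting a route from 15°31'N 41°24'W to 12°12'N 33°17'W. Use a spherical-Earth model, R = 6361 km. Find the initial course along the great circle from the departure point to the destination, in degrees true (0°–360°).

θ = atan2( sin Δλ·cos φ₂ ,  cos φ₁ sin φ₂ − sin φ₁ cos φ₂ cos Δλ )
  = atan2(+0.1380, -0.0552) = 111.81°

111.8°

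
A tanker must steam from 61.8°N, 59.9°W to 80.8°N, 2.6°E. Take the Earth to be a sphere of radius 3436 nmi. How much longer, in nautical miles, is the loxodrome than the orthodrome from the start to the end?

67 nmi

Great circle: cos σ = sin φ₁ sin φ₂ + cos φ₁ cos φ₂ cos Δλ,  σ = 0.4398 rad → d_gc = 1511.0 nmi
Rhumb line: Δψ = +1.1384, q = Δφ/Δψ = 0.2913, d_rh = R√(Δφ²+q²Δλ²) = 1578.0 nmi
Excess = 1578.0 − 1511.0 = 67.0 ≈ 67 nmi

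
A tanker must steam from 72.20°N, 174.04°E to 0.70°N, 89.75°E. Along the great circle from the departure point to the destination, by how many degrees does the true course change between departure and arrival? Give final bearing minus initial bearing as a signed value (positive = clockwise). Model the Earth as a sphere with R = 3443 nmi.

-67.0°

Initial bearing θ₁ = atan2(sin Δλ cos φ₂, cos φ₁ sin φ₂ − sin φ₁ cos φ₂ cos Δλ) = 264.77°
Final bearing θ₂ = (initial bearing from the destination back to the start) + 180° = 197.72°
Δθ = θ₂ − θ₁ = -67.0°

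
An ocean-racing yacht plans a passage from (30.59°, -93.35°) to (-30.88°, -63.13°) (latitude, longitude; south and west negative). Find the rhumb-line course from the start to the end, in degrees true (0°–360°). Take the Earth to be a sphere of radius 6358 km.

Δψ = ln[tan(π/4+φ₂/2)/tan(π/4+φ₁/2)] = -1.1284
Δλ = +0.5274 rad (taken the short way round)
course = atan2(Δλ, Δψ) = 154.95°

154.9°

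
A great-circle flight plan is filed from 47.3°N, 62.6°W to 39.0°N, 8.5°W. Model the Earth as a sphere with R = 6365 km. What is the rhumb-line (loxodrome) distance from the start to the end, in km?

4470 km

Rhumb course C = atan2(Δλ, Δψ) with Δψ = ln[tan(π/4+φ₂/2)/tan(π/4+φ₁/2)] = -0.1990, Δλ = +0.9442 → C = 101.90°
d = R·|Δφ| / |cos C| = 6365·0.14486 / 0.20627 = 4470 km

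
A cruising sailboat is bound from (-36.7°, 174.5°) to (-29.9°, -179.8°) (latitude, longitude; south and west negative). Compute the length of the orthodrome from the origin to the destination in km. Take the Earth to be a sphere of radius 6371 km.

923 km

cos σ = sin φ₁ sin φ₂ + cos φ₁ cos φ₂ cos Δλ
      = sin(-36.70°)sin(-29.90°) + cos(-36.70°)cos(-29.90°)cos(5.70°) = 0.9895
σ = 8.299° → d = Rσ = 6371·0.14484 = 923 km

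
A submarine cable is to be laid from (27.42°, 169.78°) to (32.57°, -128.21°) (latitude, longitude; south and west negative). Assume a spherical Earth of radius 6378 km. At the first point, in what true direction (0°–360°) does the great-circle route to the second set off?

68.3°

θ = atan2( sin Δλ·cos φ₂ ,  cos φ₁ sin φ₂ − sin φ₁ cos φ₂ cos Δλ )
  = atan2(+0.7442, +0.2957) = 68.33°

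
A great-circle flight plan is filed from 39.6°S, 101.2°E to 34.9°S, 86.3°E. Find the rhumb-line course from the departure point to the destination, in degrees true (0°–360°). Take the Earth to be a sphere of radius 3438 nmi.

Meridional parts: M(φ₁)=-0.7538, M(φ₂)=-0.6507 → ΔM = +0.1031;  Δλ = -0.2601 rad
tan C = Δλ / ΔM = -2.5220 → C = 291.63°

291.6°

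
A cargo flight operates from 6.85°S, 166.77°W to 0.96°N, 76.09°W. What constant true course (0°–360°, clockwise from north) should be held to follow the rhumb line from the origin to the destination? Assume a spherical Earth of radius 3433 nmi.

85.1°

Meridional parts: M(φ₁)=-0.1198, M(φ₂)=+0.0168 → ΔM = +0.1366;  Δλ = +1.5827 rad
tan C = Δλ / ΔM = +11.5864 → C = 85.07°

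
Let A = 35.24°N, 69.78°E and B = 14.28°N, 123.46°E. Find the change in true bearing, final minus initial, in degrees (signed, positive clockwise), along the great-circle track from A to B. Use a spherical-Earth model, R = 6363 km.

At departure: θ₁ = atan2(sin Δλ cos φ₂, cos φ₁ sin φ₂ − sin φ₁ cos φ₂ cos Δλ) = 99.43°
At arrival: θ₂ = atan2(sin Δλ cos φ₁, −cos φ₂ sin φ₁ + sin φ₂ cos φ₁ cos Δλ) = 123.76°
Δθ = θ₂ − θ₁ = +24.3°

+24.3°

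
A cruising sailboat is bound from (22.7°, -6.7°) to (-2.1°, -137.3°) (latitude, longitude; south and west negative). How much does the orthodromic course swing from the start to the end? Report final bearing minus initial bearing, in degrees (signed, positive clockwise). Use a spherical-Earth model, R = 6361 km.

Initial bearing θ₁ = atan2(sin Δλ cos φ₂, cos φ₁ sin φ₂ − sin φ₁ cos φ₂ cos Δλ) = 285.97°
Final bearing θ₂ = (initial bearing from the destination back to the start) + 180° = 242.56°
Δθ = θ₂ − θ₁ = -43.4°

-43.4°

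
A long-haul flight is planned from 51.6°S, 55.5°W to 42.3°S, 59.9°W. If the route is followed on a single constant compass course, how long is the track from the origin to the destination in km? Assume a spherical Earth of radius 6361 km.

1085 km

Δψ = ln[tan(π/4+φ₂/2)/tan(π/4+φ₁/2)] = +0.2386;  Δφ = +0.1623 rad,  Δλ = -0.0768 rad
q = Δφ/Δψ = 0.6802
d = R·√(Δφ² + q²Δλ²) = 6361·0.17051 = 1085 km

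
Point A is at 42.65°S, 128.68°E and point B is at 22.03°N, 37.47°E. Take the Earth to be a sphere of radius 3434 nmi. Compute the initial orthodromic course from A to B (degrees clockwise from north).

285.8°

N = sin Δλ·cos φ₂ = -0.9268;  D = cos φ₁ sin φ₂ − sin φ₁ cos φ₂ cos Δλ = +0.2626
initial course = atan2(N, D) = 285.82°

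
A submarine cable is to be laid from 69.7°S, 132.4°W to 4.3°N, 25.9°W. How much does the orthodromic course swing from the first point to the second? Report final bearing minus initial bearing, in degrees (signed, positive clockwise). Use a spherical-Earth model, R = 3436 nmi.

-84.3°

At departure: θ₁ = atan2(sin Δλ cos φ₂, cos φ₁ sin φ₂ − sin φ₁ cos φ₂ cos Δλ) = 104.07°
At arrival: θ₂ = atan2(sin Δλ cos φ₁, −cos φ₂ sin φ₁ + sin φ₂ cos φ₁ cos Δλ) = 19.72°
Δθ = θ₂ − θ₁ = -84.3°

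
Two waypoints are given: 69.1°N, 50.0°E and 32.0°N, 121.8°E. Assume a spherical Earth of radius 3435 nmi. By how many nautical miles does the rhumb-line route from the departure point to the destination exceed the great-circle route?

Great circle: cos σ = sin φ₁ sin φ₂ + cos φ₁ cos φ₂ cos Δλ,  σ = 0.9403 rad → d_gc = 3229.9 nmi
Rhumb line: Δψ = -1.1004, q = Δφ/Δψ = 0.5884, d_rh = R√(Δφ²+q²Δλ²) = 3370.9 nmi
Excess = 3370.9 − 3229.9 = 141.0 ≈ 141 nmi

141 nmi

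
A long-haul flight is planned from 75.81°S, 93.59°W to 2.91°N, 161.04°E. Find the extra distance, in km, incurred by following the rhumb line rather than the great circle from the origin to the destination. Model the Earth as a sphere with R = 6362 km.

Great circle: cos σ = sin φ₁ sin φ₂ + cos φ₁ cos φ₂ cos Δλ,  σ = 1.6852 rad → d_gc = 10721.0 km
Rhumb line: Δψ = +2.1345, q = Δφ/Δψ = 0.6437, d_rh = R√(Δφ²+q²Δλ²) = 11537.7 km
Excess = 11537.7 − 10721.0 = 816.7 ≈ 817 km

817 km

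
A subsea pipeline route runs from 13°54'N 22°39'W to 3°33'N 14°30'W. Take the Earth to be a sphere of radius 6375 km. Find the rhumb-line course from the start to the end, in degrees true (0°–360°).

Δψ = ln[tan(π/4+φ₂/2)/tan(π/4+φ₁/2)] = -0.1830
Δλ = +0.1422 rad (taken the short way round)
course = atan2(Δλ, Δψ) = 142.14°

142.1°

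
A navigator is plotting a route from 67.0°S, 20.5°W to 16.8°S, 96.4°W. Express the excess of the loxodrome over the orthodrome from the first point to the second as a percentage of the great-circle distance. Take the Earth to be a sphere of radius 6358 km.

4.0%

Great circle: σ = 1.2055 rad → d_gc = Rσ = 7664.9 km
Rhumb: Δφ = +0.8762, Δλ = -1.3247, Δψ = +1.2948, q = Δφ/Δψ = 0.6767 → d_rh = R√(Δφ²+q²Δλ²) = 7969.5 km
Excess = (7969.5 − 7664.9) / 7664.9 = 304.6 / 7664.9 = 3.97% ≈ 4.0%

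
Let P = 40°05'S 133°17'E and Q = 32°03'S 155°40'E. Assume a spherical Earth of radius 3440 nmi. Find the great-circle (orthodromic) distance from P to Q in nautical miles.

1184 nmi

Haversine: a = sin²(Δφ/2)+cos φ₁ cos φ₂ sin²(Δλ/2) = 0.02934;  σ = 2·atan2(√a,√(1−a))
σ = 19.724° → d = Rσ = 3440·0.34425 = 1184 nmi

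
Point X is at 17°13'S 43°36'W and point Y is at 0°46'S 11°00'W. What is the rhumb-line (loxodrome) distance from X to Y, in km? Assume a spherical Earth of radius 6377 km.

Δψ = ln[tan(π/4+φ₂/2)/tan(π/4+φ₁/2)] = +0.2917;  Δφ = +0.2871 rad,  Δλ = +0.5690 rad
q = Δφ/Δψ = 0.9841
d = R·√(Δφ² + q²Δλ²) = 6377·0.62927 = 4013 km

4013 km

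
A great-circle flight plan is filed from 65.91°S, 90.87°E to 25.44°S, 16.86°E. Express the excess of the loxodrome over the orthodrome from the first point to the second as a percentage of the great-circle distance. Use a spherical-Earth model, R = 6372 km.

Great circle: σ = 1.0545 rad → d_gc = Rσ = 6719.1 km
Rhumb: Δφ = +0.7063, Δλ = -1.2917, Δψ = +1.0853, q = Δφ/Δψ = 0.6508 → d_rh = R√(Δφ²+q²Δλ²) = 6996.5 km
Excess = (6996.5 − 6719.1) / 6719.1 = 277.4 / 6719.1 = 4.13% ≈ 4.1%

4.1%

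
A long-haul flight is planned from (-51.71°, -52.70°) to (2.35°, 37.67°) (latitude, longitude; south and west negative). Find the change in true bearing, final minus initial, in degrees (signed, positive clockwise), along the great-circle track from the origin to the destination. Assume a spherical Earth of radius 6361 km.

Initial bearing θ₁ = atan2(sin Δλ cos φ₂, cos φ₁ sin φ₂ − sin φ₁ cos φ₂ cos Δλ) = 88.83°
Final bearing θ₂ = (initial bearing from the destination back to the start) + 180° = 38.32°
Δθ = θ₂ − θ₁ = -50.5°

-50.5°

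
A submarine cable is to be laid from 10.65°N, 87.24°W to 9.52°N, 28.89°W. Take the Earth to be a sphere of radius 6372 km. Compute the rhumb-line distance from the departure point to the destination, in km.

Δψ = ln[tan(π/4+φ₂/2)/tan(π/4+φ₁/2)] = -0.0200;  Δφ = -0.0197 rad,  Δλ = +1.0184 rad
q = Δφ/Δψ = 0.9845
d = R·√(Δφ² + q²Δλ²) = 6372·1.00284 = 6390 km

6390 km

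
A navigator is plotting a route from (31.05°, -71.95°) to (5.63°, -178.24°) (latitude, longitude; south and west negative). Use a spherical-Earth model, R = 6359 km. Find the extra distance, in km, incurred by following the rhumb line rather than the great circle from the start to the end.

243 km

Great circle: cos σ = sin φ₁ sin φ₂ + cos φ₁ cos φ₂ cos Δλ,  σ = 1.7605 rad → d_gc = 11194.9 km
Rhumb line: Δψ = -0.4722, q = Δφ/Δψ = 0.9396, d_rh = R√(Δφ²+q²Δλ²) = 11438.0 km
Excess = 11438.0 − 11194.9 = 243.1 ≈ 243 km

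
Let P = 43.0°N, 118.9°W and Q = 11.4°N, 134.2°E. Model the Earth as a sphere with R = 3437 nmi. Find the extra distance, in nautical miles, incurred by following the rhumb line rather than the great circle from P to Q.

Great circle: cos σ = sin φ₁ sin φ₂ + cos φ₁ cos φ₂ cos Δλ,  σ = 1.6445 rad → d_gc = 5652.1 nmi
Rhumb line: Δψ = -0.6325, q = Δφ/Δψ = 0.8719, d_rh = R√(Δφ²+q²Δλ²) = 5903.8 nmi
Excess = 5903.8 − 5652.1 = 251.7 ≈ 252 nmi

252 nmi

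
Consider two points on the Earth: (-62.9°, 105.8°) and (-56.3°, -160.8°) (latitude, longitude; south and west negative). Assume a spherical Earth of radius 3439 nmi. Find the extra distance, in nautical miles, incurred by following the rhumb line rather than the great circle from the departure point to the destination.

Great circle: cos σ = sin φ₁ sin φ₂ + cos φ₁ cos φ₂ cos Δλ,  σ = 0.7589 rad → d_gc = 2609.7 nmi
Rhumb line: Δψ = +0.2285, q = Δφ/Δψ = 0.5041, d_rh = R√(Δφ²+q²Δλ²) = 2853.8 nmi
Excess = 2853.8 − 2609.7 = 244.1 ≈ 244 nmi

244 nmi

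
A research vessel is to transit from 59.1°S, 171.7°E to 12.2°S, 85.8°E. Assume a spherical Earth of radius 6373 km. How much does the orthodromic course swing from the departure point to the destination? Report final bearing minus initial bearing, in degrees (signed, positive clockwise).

+61.2°

Initial bearing θ₁ = atan2(sin Δλ cos φ₂, cos φ₁ sin φ₂ − sin φ₁ cos φ₂ cos Δλ) = 267.15°
Final bearing θ₂ = (initial bearing from the destination back to the start) + 180° = 328.35°
Δθ = θ₂ − θ₁ = +61.2°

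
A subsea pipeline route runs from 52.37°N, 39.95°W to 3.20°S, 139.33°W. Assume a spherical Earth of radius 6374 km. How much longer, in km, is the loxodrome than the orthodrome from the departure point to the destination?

377 km

Great circle: cos σ = sin φ₁ sin φ₂ + cos φ₁ cos φ₂ cos Δλ,  σ = 1.7149 rad → d_gc = 10930.5 km
Rhumb line: Δψ = -1.1326, q = Δφ/Δψ = 0.8563, d_rh = R√(Δφ²+q²Δλ²) = 11307.2 km
Excess = 11307.2 − 10930.5 = 376.7 ≈ 377 km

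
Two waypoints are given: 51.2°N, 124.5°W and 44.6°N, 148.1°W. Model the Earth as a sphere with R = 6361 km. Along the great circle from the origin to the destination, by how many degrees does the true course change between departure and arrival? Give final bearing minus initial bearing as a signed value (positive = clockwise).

-17.7°

Initial bearing θ₁ = atan2(sin Δλ cos φ₂, cos φ₁ sin φ₂ − sin φ₁ cos φ₂ cos Δλ) = 256.48°
Final bearing θ₂ = (initial bearing from the destination back to the start) + 180° = 238.83°
Δθ = θ₂ − θ₁ = -17.7°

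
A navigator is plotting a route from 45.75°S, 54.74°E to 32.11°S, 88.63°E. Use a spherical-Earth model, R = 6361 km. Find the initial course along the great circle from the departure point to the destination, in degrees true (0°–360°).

74.3°

N = sin Δλ·cos φ₂ = +0.4723;  D = cos φ₁ sin φ₂ − sin φ₁ cos φ₂ cos Δλ = +0.1327
initial course = atan2(N, D) = 74.30°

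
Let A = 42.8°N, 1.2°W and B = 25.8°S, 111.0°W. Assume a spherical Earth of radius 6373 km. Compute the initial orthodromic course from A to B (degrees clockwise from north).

262.5°

θ = atan2( sin Δλ·cos φ₂ ,  cos φ₁ sin φ₂ − sin φ₁ cos φ₂ cos Δλ )
  = atan2(-0.8471, -0.1121) = 262.46°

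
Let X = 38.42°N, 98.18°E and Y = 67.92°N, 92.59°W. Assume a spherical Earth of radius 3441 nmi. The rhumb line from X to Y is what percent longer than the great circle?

37.0%

Great circle: σ = 1.2802 rad → d_gc = Rσ = 4405.2 nmi
Rhumb: Δφ = +0.5149, Δλ = +2.9536, Δψ = +0.9069, q = Δφ/Δψ = 0.5677 → d_rh = R√(Δφ²+q²Δλ²) = 6035.9 nmi
Excess = (6035.9 − 4405.2) / 4405.2 = 1630.7 / 4405.2 = 37.02% ≈ 37.0%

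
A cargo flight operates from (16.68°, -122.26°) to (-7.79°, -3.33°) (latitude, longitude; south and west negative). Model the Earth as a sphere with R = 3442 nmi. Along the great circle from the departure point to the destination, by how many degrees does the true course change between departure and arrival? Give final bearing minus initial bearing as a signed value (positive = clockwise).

+15.3°

At departure: θ₁ = atan2(sin Δλ cos φ₂, cos φ₁ sin φ₂ − sin φ₁ cos φ₂ cos Δλ) = 89.49°
At arrival: θ₂ = atan2(sin Δλ cos φ₁, −cos φ₂ sin φ₁ + sin φ₂ cos φ₁ cos Δλ) = 104.80°
Δθ = θ₂ − θ₁ = +15.3°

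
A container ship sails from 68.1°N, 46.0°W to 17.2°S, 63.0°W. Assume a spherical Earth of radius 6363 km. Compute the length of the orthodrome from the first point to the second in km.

9572 km

cos σ = sin φ₁ sin φ₂ + cos φ₁ cos φ₂ cos Δλ
      = sin(68.10°)sin(-17.20°) + cos(68.10°)cos(-17.20°)cos(-17.00°) = 0.0664
σ = 86.195° → d = Rσ = 6363·1.50438 = 9572 km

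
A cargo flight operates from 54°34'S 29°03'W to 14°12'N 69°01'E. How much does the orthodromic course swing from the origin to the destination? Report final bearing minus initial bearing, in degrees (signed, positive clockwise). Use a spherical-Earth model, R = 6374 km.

At departure: θ₁ = atan2(sin Δλ cos φ₂, cos φ₁ sin φ₂ − sin φ₁ cos φ₂ cos Δλ) = 88.13°
At arrival: θ₂ = atan2(sin Δλ cos φ₁, −cos φ₂ sin φ₁ + sin φ₂ cos φ₁ cos Δλ) = 36.71°
Δθ = θ₂ − θ₁ = -51.4°

-51.4°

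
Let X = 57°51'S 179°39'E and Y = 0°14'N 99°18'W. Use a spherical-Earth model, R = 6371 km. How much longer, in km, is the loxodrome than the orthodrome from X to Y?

260 km

Great circle: cos σ = sin φ₁ sin φ₂ + cos φ₁ cos φ₂ cos Δλ,  σ = 1.4914 rad → d_gc = 9501.55 km
Rhumb line: Δψ = +1.2483, q = Δφ/Δψ = 0.8121, d_rh = R√(Δφ²+q²Δλ²) = 9761.13 km
Excess = 9761.13 − 9501.55 = 259.58 ≈ 260 km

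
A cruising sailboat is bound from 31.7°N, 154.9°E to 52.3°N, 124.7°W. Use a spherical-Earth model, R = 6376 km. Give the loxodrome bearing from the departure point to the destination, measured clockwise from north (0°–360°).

70.7°

Meridional parts: M(φ₁)=+0.5839, M(φ₂)=+1.0747 → ΔM = +0.4908;  Δλ = +1.4032 rad
tan C = Δλ / ΔM = +2.8589 → C = 70.72°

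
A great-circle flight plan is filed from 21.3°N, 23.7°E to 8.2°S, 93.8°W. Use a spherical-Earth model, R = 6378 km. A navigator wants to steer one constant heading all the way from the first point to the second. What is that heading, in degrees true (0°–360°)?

Δψ = ln[tan(π/4+φ₂/2)/tan(π/4+φ₁/2)] = -0.5242
Δλ = -2.0508 rad (taken the short way round)
course = atan2(Δλ, Δψ) = 255.66°

255.7°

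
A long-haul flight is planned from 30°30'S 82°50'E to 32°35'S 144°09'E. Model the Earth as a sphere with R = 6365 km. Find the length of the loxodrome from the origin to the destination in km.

5809 km

Δψ = ln[tan(π/4+φ₂/2)/tan(π/4+φ₁/2)] = -0.0427;  Δφ = -0.0364 rad,  Δλ = +1.0702 rad
q = Δφ/Δψ = 0.8522
d = R·√(Δφ² + q²Δλ²) = 6365·0.91271 = 5809 km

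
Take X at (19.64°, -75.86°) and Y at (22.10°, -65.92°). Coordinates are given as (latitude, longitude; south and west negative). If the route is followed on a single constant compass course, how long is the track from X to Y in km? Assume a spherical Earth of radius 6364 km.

Δψ = ln[tan(π/4+φ₂/2)/tan(π/4+φ₁/2)] = +0.0460;  Δφ = +0.0429 rad,  Δλ = +0.1735 rad
q = Δφ/Δψ = 0.9343
d = R·√(Δφ² + q²Δλ²) = 6364·0.16768 = 1067 km

1067 km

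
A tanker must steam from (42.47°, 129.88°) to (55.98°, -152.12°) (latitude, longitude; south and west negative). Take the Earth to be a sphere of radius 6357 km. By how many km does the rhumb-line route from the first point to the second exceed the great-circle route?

Great circle: cos σ = sin φ₁ sin φ₂ + cos φ₁ cos φ₂ cos Δλ,  σ = 0.8692 rad → d_gc = 5525.5 km
Rhumb line: Δψ = +0.3642, q = Δφ/Δψ = 0.6475, d_rh = R√(Δφ²+q²Δλ²) = 5800.3 km
Excess = 5800.3 − 5525.5 = 274.8 ≈ 275 km

275 km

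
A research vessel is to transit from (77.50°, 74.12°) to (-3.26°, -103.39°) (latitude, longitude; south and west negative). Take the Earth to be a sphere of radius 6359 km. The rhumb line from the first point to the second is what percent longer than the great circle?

Great circle: σ = 1.8456 rad → d_gc = Rσ = 11736.5 km
Rhumb: Δφ = -1.4095, Δλ = -3.0981, Δψ = -2.2686, q = Δφ/Δψ = 0.6213 → d_rh = R√(Δφ²+q²Δλ²) = 15171.5 km
Excess = (15171.5 − 11736.5) / 11736.5 = 3435.0 / 11736.5 = 29.27% ≈ 29.3%

29.3%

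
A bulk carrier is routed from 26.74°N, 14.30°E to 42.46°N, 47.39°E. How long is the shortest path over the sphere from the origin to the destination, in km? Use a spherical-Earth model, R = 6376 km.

3467 km

cos σ = sin φ₁ sin φ₂ + cos φ₁ cos φ₂ cos Δλ
      = sin(26.74°)sin(42.46°) + cos(26.74°)cos(42.46°)cos(33.09°) = 0.8557
σ = 31.158° → d = Rσ = 6376·0.54382 = 3467 km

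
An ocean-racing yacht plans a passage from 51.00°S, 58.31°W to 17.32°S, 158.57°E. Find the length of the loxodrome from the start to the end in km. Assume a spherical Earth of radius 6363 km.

Rhumb course C = atan2(Δλ, Δψ) with Δψ = ln[tan(π/4+φ₂/2)/tan(π/4+φ₁/2)] = +0.7311, Δλ = -2.4979 → C = 286.31°
d = R·|Δφ| / |cos C| = 6363·0.58783 / 0.28091 = 13315 km

13315 km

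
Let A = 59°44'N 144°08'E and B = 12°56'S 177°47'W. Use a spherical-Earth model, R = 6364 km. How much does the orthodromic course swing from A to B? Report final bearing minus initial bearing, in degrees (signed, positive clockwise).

At departure: θ₁ = atan2(sin Δλ cos φ₂, cos φ₁ sin φ₂ − sin φ₁ cos φ₂ cos Δλ) = 142.21°
At arrival: θ₂ = atan2(sin Δλ cos φ₁, −cos φ₂ sin φ₁ + sin φ₂ cos φ₁ cos Δλ) = 161.53°
Δθ = θ₂ − θ₁ = +19.3°

+19.3°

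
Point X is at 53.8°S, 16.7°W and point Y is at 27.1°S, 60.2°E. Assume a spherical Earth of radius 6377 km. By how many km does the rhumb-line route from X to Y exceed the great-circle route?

Great circle: cos σ = sin φ₁ sin φ₂ + cos φ₁ cos φ₂ cos Δλ,  σ = 1.0624 rad → d_gc = 6775.0 km
Rhumb line: Δψ = +0.6266, q = Δφ/Δψ = 0.7437, d_rh = R√(Δφ²+q²Δλ²) = 7025.0 km
Excess = 7025.0 − 6775.0 = 250.0 ≈ 250 km

250 km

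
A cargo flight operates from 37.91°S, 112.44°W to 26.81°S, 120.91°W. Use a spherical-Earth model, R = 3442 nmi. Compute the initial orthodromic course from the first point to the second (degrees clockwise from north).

θ = atan2( sin Δλ·cos φ₂ ,  cos φ₁ sin φ₂ − sin φ₁ cos φ₂ cos Δλ )
  = atan2(-0.1315, +0.1865) = 324.83°

324.8°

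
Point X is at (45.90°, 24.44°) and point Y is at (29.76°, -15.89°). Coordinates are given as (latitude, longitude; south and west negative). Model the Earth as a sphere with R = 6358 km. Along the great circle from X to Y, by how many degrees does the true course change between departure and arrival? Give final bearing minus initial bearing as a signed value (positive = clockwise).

-25.6°

Initial bearing θ₁ = atan2(sin Δλ cos φ₂, cos φ₁ sin φ₂ − sin φ₁ cos φ₂ cos Δλ) = 256.99°
Final bearing θ₂ = (initial bearing from the destination back to the start) + 180° = 231.36°
Δθ = θ₂ − θ₁ = -25.6°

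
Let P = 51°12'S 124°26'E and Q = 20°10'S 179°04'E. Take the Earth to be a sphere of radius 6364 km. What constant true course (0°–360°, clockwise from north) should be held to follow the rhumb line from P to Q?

54.3°

Δψ = ln[tan(π/4+φ₂/2)/tan(π/4+φ₁/2)] = +0.6842
Δλ = +0.9535 rad (taken the short way round)
course = atan2(Δλ, Δψ) = 54.34°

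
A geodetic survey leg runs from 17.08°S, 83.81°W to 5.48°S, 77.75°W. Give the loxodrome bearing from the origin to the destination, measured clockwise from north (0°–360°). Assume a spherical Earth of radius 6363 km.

27.1°

Δψ = ln[tan(π/4+φ₂/2)/tan(π/4+φ₁/2)] = +0.2068
Δλ = +0.1058 rad (taken the short way round)
course = atan2(Δλ, Δψ) = 27.08°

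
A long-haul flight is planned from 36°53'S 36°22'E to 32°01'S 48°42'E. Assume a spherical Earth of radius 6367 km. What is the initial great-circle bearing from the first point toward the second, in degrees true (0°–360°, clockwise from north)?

N = sin Δλ·cos φ₂ = +0.1811;  D = cos φ₁ sin φ₂ − sin φ₁ cos φ₂ cos Δλ = +0.0731
initial course = atan2(N, D) = 68.02°

68.0°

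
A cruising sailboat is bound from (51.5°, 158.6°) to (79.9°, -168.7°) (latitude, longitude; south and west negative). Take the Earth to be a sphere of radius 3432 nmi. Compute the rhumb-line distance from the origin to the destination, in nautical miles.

Rhumb course C = atan2(Δλ, Δψ) with Δψ = ln[tan(π/4+φ₂/2)/tan(π/4+φ₁/2)] = +1.3742, Δλ = +0.5707 → C = 22.55°
d = R·|Δφ| / |cos C| = 3432·0.49567 / 0.92352 = 1842 nmi

1842 nmi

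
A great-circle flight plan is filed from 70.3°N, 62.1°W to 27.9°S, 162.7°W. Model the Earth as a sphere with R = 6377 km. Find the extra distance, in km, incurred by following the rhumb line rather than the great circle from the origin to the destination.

Great circle: cos σ = sin φ₁ sin φ₂ + cos φ₁ cos φ₂ cos Δλ,  σ = 2.0890 rad → d_gc = 13321.7 km
Rhumb line: Δψ = -2.2583, q = Δφ/Δψ = 0.7590, d_rh = R√(Δφ²+q²Δλ²) = 13844.5 km
Excess = 13844.5 − 13321.7 = 522.8 ≈ 523 km

523 km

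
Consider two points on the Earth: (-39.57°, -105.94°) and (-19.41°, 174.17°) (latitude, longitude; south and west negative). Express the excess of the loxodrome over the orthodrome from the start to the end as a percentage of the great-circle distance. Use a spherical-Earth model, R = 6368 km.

Great circle: σ = 1.2246 rad → d_gc = Rσ = 7798.3 km
Rhumb: Δφ = +0.3519, Δλ = -1.3943, Δψ = +0.4077, q = Δφ/Δψ = 0.8630 → d_rh = R√(Δφ²+q²Δλ²) = 7983.8 km
Excess = (7983.8 − 7798.3) / 7798.3 = 185.5 / 7798.3 = 2.38% ≈ 2.4%

2.4%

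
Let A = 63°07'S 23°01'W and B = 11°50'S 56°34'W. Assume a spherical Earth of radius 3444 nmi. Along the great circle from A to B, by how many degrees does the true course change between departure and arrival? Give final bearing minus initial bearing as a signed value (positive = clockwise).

+23.0°

Initial bearing θ₁ = atan2(sin Δλ cos φ₂, cos φ₁ sin φ₂ − sin φ₁ cos φ₂ cos Δλ) = 319.57°
Final bearing θ₂ = (initial bearing from the destination back to the start) + 180° = 342.56°
Δθ = θ₂ − θ₁ = +23.0°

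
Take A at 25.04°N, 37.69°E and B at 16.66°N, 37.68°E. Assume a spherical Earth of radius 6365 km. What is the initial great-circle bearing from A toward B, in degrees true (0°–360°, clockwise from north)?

θ = atan2( sin Δλ·cos φ₂ ,  cos φ₁ sin φ₂ − sin φ₁ cos φ₂ cos Δλ )
  = atan2(-0.0002, -0.1457) = 180.07°

180.1°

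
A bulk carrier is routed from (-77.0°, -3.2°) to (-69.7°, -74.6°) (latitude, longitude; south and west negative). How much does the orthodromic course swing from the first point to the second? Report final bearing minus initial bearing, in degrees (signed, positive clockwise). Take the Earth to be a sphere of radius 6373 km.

+69.2°

Initial bearing θ₁ = atan2(sin Δλ cos φ₂, cos φ₁ sin φ₂ − sin φ₁ cos φ₂ cos Δλ) = 252.58°
Final bearing θ₂ = (initial bearing from the destination back to the start) + 180° = 321.78°
Δθ = θ₂ − θ₁ = +69.2°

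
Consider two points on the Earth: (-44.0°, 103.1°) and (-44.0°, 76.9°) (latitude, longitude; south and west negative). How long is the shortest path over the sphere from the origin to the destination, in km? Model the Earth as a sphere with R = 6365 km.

cos σ = sin φ₁ sin φ₂ + cos φ₁ cos φ₂ cos Δλ
      = sin(-44.00°)sin(-44.00°) + cos(-44.00°)cos(-44.00°)cos(-26.20°) = 0.9468
σ = 18.767° → d = Rσ = 6365·0.32754 = 2085 km

2085 km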